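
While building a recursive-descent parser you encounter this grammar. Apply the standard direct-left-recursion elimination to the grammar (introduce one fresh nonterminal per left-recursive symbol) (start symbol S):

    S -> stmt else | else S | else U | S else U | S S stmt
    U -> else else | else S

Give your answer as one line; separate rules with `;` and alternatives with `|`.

S -> stmt else S' | else S S' | else U S'; U -> else else | else S; S' -> else U S' | S stmt S' | ε

Left recursion appears on S.
For S: α = {else U, S stmt}, β = {stmt else, else S, else U}. Rewrite as S → β S' and S' → α S' | ε.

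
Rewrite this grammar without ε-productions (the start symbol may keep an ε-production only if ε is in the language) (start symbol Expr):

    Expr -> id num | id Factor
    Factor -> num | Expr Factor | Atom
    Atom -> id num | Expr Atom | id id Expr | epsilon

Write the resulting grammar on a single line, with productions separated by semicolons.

Expr -> id num | id Factor | id; Factor -> num | Expr Factor | Expr | Atom; Atom -> id num | Expr Atom | Expr | id id Expr

The nullable symbols are {Atom, Factor}.
ε ∉ L(G), so no ε-production is kept.
Expand every rule over subsets of its nullable positions: Expr → id Factor gives id Factor | id. Factor → Expr Factor gives Expr Factor | Expr. Atom → Expr Atom gives Expr Atom | Expr.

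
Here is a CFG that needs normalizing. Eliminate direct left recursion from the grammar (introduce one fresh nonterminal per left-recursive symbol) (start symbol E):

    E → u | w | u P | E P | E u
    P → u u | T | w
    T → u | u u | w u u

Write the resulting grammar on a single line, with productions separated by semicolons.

E is directly left-recursive.
For E: α = {P, u}, β = {u, w, u P}. Rewrite as E → β E' and E' → α E' | ε.

E → u E' | w E' | u P E'; P → u u | T | w; T → u | u u | w u u; E' → P E' | u E' | ε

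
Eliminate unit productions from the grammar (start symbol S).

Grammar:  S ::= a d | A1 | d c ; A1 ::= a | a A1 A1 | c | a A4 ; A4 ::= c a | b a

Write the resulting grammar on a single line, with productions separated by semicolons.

Unit pairs: S ⇒* {A1}.
Replace each nonterminal's rules with the union of the non-unit rules of every nonterminal it unit-derives.

S ::= a | a A1 A1 | c | a A4 | a d | d c; A1 ::= a | a A1 A1 | c | a A4; A4 ::= c a | b a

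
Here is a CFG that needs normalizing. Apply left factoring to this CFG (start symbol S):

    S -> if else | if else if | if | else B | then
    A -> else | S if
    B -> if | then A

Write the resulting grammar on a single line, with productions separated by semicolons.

S -> else B | then | if S'; A -> else | S if; B -> if | then A; S' -> eps | else S''; S'' -> eps | if

S has alternatives sharing prefix 'if': factor to S → if S' with S' → else | else if | ε.
S' has alternatives sharing prefix 'else': factor to S' → else S'' with S'' → ε | if.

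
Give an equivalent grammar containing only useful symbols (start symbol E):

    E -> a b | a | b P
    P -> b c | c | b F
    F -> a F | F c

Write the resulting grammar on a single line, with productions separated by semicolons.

E -> a b | a | b P; P -> b c | c

Generating nonterminals: {E, P}.
Reachable from E after that: {E, P}.
Removed useless symbols: {F} and every production mentioning them.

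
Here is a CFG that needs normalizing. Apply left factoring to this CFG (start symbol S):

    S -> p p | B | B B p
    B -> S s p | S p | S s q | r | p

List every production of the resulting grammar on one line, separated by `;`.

S has alternatives sharing prefix 'B': factor to S → B S' with S' → ε | B p.
B has alternatives sharing prefix 'S': factor to B → S B' with B' → s p | p | s q.
B' has alternatives sharing prefix 's': factor to B' → s B'' with B'' → p | q.

S -> p p | B S'; B -> r | p | S B'; S' -> ε | B p; B' -> p | s B''; B'' -> p | q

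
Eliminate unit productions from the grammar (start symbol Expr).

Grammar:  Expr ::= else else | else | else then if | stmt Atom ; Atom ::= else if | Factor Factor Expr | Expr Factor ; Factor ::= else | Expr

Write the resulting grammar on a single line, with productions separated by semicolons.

Unit pairs: Factor ⇒* {Expr}.
For every A with A ⇒* B via unit rules, add B's non-unit alternatives to A; then delete every rule of the form X → Y.

Expr ::= else else | else | else then if | stmt Atom; Atom ::= else if | Factor Factor Expr | Expr Factor; Factor ::= else | else else | else then if | stmt Atom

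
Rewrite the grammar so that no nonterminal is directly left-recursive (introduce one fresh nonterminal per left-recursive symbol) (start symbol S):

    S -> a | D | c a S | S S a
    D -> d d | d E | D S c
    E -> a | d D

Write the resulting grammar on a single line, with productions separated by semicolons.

S -> a S' | D S' | c a S S'; D -> d d D' | d E D'; E -> a | d D; S' -> S a S' | ε; D' -> S c D' | ε

Directly left-recursive nonterminals: S, D.
For S: α = {S a}, β = {a, D, c a S}. Rewrite as S → β S' and S' → α S' | ε.
For D: α = {S c}, β = {d d, d E}. Rewrite as D → β D' and D' → α D' | ε.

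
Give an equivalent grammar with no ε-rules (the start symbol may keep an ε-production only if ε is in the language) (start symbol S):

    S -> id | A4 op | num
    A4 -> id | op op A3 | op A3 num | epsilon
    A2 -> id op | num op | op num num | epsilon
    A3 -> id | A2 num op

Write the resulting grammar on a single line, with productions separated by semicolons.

Nullable nonterminals: {A2, A4}.
ε ∉ L(G), so no ε-production is kept.
Expand every rule over subsets of its nullable positions: S → A4 op gives A4 op | op. A3 → A2 num op gives A2 num op | num op.

S -> id | A4 op | op | num; A4 -> id | op op A3 | op A3 num; A2 -> id op | num op | op num num; A3 -> id | A2 num op | num op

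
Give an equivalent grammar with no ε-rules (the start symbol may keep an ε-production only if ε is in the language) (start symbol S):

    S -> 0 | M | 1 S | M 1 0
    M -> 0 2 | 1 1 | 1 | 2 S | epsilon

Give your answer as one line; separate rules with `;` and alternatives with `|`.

S -> 0 | M | 1 S | 1 | M 1 0 | 1 0 | epsilon; M -> 0 2 | 1 1 | 1 | 2 S | 2

Nullable set = {M, S}.
ε ∈ L(G) since S is nullable, so keep S → ε.
Add the nullable-subset variants: S → 1 S gives 1 S | 1. S → M 1 0 gives M 1 0 | 1 0. M → 2 S gives 2 S | 2.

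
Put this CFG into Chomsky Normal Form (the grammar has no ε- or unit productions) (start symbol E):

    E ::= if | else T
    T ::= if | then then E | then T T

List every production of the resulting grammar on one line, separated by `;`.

Introduce a nonterminal for each terminal appearing in a rule of length ≥ 2: X1 → else, X2 → then.
Binarize each right-hand side of length ≥ 3 by chaining fresh nonterminals (Y1, Y2, …): affected rules were T → X2 X2 E; T → X2 T T.

E ::= if | X1 T; T ::= if | X2 Y1 | X2 Y2; X1 ::= else; X2 ::= then; Y1 ::= X2 E; Y2 ::= T T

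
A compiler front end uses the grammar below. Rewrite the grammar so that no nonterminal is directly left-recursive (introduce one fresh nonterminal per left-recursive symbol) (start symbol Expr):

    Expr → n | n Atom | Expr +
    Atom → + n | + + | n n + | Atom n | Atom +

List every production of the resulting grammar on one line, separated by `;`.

Directly left-recursive nonterminals: Expr, Atom.
For Expr: α = {+}, β = {n, n Atom}. Rewrite as Expr → β Expr1 and Expr1 → α Expr1 | ε.
For Atom: α = {n, +}, β = {+ n, + +, n n +}. Rewrite as Atom → β Atom1 and Atom1 → α Atom1 | ε.

Expr → n Expr1 | n Atom Expr1; Atom → + n Atom1 | + + Atom1 | n n + Atom1; Expr1 → + Expr1 | ε; Atom1 → n Atom1 | + Atom1 | ε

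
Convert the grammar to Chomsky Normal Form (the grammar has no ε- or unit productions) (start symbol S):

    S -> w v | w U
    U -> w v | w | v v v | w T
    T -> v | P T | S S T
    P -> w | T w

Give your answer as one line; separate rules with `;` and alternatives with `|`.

Introduce a nonterminal for each terminal appearing in a rule of length ≥ 2: X1 → w, X2 → v.
Binarize each right-hand side of length ≥ 3 by chaining fresh nonterminals (Y1, Y2, …): affected rules were U → X2 X2 X2; T → S S T.

S -> X1 X2 | X1 U; U -> X1 X2 | w | X2 Y1 | X1 T; T -> v | P T | S Y2; P -> w | T X1; X1 -> w; X2 -> v; Y1 -> X2 X2; Y2 -> S T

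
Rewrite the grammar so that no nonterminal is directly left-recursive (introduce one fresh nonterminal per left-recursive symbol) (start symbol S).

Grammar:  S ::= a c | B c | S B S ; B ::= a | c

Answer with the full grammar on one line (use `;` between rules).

Directly left-recursive nonterminal: S.
For S: α = {B S}, β = {a c, B c}. Rewrite as S → β S' and S' → α S' | ε.

S ::= a c S' | B c S'; B ::= a | c; S' ::= B S S' | ε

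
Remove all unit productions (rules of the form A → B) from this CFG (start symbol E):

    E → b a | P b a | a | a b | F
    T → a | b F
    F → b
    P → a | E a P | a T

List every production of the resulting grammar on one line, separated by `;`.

E → b a | P b a | a | a b | b; T → a | b F; F → b; P → a | E a P | a T

Unit pairs: E ⇒* {F}.
For every A with A ⇒* B via unit rules, add B's non-unit alternatives to A; then delete every rule of the form X → Y.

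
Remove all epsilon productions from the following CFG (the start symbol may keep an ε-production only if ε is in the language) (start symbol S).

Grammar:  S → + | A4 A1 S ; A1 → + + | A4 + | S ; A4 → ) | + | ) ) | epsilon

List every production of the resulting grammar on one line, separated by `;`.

Nullable set = {A4}.
ε ∉ L(G), so no ε-production is kept.
Add the nullable-subset variants: S → A4 A1 S gives A4 A1 S | A1 S. A1 → A4 + gives A4 + | +.

S → + | A4 A1 S | A1 S; A1 → + + | A4 + | + | S; A4 → ) | + | ) )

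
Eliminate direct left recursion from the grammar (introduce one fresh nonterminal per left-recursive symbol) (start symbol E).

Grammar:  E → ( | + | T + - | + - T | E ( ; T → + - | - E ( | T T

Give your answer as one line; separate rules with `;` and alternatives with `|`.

E → ( E' | + E' | T + - E' | + - T E'; T → + - T' | - E ( T'; E' → ( E' | epsilon; T' → T T' | epsilon

E, T are directly left-recursive.
For E: α = {(}, β = {(, +, T + -, + - T}. Rewrite as E → β E' and E' → α E' | ε.
For T: α = {T}, β = {+ -, - E (}. Rewrite as T → β T' and T' → α T' | ε.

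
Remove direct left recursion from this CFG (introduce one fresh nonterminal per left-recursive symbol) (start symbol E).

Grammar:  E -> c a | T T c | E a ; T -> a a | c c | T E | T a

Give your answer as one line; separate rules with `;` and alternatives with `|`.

E -> c a E' | T T c E'; T -> a a T' | c c T'; E' -> a E' | ε; T' -> E T' | a T' | ε

Directly left-recursive nonterminals: E, T.
For E: α = {a}, β = {c a, T T c}. Rewrite as E → β E' and E' → α E' | ε.
For T: α = {E, a}, β = {a a, c c}. Rewrite as T → β T' and T' → α T' | ε.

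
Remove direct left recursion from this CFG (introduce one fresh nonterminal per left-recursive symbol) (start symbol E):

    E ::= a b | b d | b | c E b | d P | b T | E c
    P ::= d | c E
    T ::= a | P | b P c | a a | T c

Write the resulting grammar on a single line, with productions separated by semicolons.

E ::= a b E' | b d E' | b E' | c E b E' | d P E' | b T E'; P ::= d | c E; T ::= a T' | P T' | b P c T' | a a T'; E' ::= c E' | eps; T' ::= c T' | eps

E, T are directly left-recursive.
For E: α = {c}, β = {a b, b d, b, c E b, d P, b T}. Rewrite as E → β E' and E' → α E' | ε.
For T: α = {c}, β = {a, P, b P c, a a}. Rewrite as T → β T' and T' → α T' | ε.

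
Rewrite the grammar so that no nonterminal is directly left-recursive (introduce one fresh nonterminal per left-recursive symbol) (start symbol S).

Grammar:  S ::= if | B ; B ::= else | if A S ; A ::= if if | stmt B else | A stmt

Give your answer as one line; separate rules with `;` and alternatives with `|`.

Left recursion appears on A.
For A: α = {stmt}, β = {if if, stmt B else}. Rewrite as A → β A' and A' → α A' | ε.

S ::= if | B; B ::= else | if A S; A ::= if if A' | stmt B else A'; A' ::= stmt A' | ε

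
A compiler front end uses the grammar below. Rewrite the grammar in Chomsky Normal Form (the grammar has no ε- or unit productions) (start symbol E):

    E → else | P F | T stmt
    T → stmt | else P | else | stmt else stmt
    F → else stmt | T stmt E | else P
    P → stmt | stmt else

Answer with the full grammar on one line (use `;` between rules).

Introduce a nonterminal for each terminal appearing in a rule of length ≥ 2: X1 → stmt, X2 → else.
Binarize each right-hand side of length ≥ 3 by chaining fresh nonterminals (Y1, Y2, …): affected rules were T → X1 X2 X1; F → T X1 E.

E → else | P F | T X1; T → stmt | X2 P | else | X1 Y1; F → X2 X1 | T Y2 | X2 P; P → stmt | X1 X2; X1 → stmt; X2 → else; Y1 → X2 X1; Y2 → X1 E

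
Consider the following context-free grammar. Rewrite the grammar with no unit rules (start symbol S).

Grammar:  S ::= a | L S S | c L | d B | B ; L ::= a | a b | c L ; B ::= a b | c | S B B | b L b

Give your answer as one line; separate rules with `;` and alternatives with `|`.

Unit pairs: S ⇒* {B}.
Replace each nonterminal's rules with the union of the non-unit rules of every nonterminal it unit-derives.

S ::= a b | c | S B B | b L b | a | L S S | c L | d B; L ::= a | a b | c L; B ::= a b | c | S B B | b L b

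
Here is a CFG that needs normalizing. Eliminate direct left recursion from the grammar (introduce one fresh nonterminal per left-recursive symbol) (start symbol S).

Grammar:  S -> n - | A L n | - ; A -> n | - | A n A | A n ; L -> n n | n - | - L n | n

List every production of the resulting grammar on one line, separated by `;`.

S -> n - | A L n | -; A -> n A' | - A'; L -> n n | n - | - L n | n; A' -> n A A' | n A' | epsilon

Directly left-recursive nonterminal: A.
For A: α = {n A, n}, β = {n, -}. Rewrite as A → β A' and A' → α A' | ε.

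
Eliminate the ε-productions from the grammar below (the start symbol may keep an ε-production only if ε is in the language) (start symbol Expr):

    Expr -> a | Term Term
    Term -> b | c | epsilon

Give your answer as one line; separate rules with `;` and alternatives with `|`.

Nullable set = {Expr, Term}.
ε ∈ L(G) since Expr is nullable, so keep Expr → ε.
Expand every rule over subsets of its nullable positions: Expr → Term Term gives Term Term | Term.

Expr -> a | Term Term | Term | epsilon; Term -> b | c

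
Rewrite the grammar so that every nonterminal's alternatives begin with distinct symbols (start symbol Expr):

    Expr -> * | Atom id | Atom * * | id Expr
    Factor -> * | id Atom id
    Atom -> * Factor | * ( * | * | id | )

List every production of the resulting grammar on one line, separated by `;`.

Expr has alternatives sharing prefix 'Atom': factor to Expr → Atom Expr1 with Expr1 → id | * *.
Atom has alternatives sharing prefix '*': factor to Atom → * Atom1 with Atom1 → Factor | ( * | ε.

Expr -> * | id Expr | Atom Expr1; Factor -> * | id Atom id; Atom -> id | ) | * Atom1; Expr1 -> id | * *; Atom1 -> Factor | ( * | ε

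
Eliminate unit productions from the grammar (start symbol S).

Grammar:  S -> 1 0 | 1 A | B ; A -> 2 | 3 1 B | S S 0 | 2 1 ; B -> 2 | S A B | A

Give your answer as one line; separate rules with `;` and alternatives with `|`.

Unit pairs: B ⇒* {A}; S ⇒* {A, B}.
Replace each nonterminal's rules with the union of the non-unit rules of every nonterminal it unit-derives.

S -> 2 | S A B | 1 0 | 1 A | 3 1 B | S S 0 | 2 1; A -> 2 | 3 1 B | S S 0 | 2 1; B -> 2 | S A B | 3 1 B | S S 0 | 2 1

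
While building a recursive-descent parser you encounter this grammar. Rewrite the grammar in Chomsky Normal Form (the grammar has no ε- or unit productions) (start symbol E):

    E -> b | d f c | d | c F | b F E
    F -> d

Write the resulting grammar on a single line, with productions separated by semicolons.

E -> b | X1 Y1 | d | X3 F | X4 Y2; F -> d; X1 -> d; X2 -> f; X3 -> c; X4 -> b; Y1 -> X2 X3; Y2 -> F E

Introduce a nonterminal for each terminal appearing in a rule of length ≥ 2: X1 → d, X2 → f, X3 → c, X4 → b.
Binarize each right-hand side of length ≥ 3 by chaining fresh nonterminals (Y1, Y2, …): affected rules were E → X1 X2 X3; E → X4 F E.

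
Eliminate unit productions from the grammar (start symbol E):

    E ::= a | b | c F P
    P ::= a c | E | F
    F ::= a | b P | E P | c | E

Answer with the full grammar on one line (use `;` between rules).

E ::= a | b | c F P; P ::= a | b | c F P | a c | b P | E P | c; F ::= a | b | c F P | b P | E P | c

Unit pairs: F ⇒* {E}; P ⇒* {E, F}.
For each unit pair (A, B), copy every non-unit production of B to A, then drop all unit productions.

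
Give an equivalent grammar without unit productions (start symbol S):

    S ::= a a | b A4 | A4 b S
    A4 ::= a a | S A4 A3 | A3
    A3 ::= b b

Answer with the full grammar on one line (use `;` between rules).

S ::= a a | b A4 | A4 b S; A4 ::= a a | S A4 A3 | b b; A3 ::= b b

Unit pairs: A4 ⇒* {A3}.
For each unit pair (A, B), copy every non-unit production of B to A, then drop all unit productions.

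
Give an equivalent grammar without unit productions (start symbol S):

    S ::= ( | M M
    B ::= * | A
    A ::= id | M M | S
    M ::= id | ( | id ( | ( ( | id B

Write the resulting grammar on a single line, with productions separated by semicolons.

Unit pairs: A ⇒* {S}; B ⇒* {A, S}.
For every A with A ⇒* B via unit rules, add B's non-unit alternatives to A; then delete every rule of the form X → Y.

S ::= ( | M M; B ::= * | ( | M M | id; A ::= ( | M M | id; M ::= id | ( | id ( | ( ( | id B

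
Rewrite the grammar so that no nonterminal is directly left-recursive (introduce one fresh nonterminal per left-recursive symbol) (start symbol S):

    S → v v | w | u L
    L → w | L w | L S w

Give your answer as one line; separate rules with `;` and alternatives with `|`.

Left recursion appears on L.
For L: α = {w, S w}, β = {w}. Rewrite as L → β L' and L' → α L' | ε.

S → v v | w | u L; L → w L'; L' → w L' | S w L' | ε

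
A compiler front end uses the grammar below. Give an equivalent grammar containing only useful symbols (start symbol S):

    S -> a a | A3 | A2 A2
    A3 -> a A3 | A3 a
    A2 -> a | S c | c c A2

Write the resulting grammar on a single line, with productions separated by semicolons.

Generating nonterminals: {A2, S}.
Reachable from S after that: {A2, S}.
Removed useless symbols: {A3} and every production mentioning them.

S -> a a | A2 A2; A2 -> a | S c | c c A2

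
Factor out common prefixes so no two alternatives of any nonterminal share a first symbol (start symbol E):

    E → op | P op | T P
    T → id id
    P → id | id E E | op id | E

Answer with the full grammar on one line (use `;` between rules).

P has alternatives sharing prefix 'id': factor to P → id P' with P' → ε | E E.

E → op | P op | T P; T → id id; P → op id | E | id P'; P' → ε | E E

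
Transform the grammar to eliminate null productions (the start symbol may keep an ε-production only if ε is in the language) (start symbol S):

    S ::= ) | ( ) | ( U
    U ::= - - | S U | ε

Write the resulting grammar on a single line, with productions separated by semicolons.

S ::= ) | ( ) | ( U | (; U ::= - - | S U | S

Nullable nonterminals: {U}.
ε ∉ L(G), so no ε-production is kept.
Expand every rule over subsets of its nullable positions: S → ( U gives ( U | (. U → S U gives S U | S.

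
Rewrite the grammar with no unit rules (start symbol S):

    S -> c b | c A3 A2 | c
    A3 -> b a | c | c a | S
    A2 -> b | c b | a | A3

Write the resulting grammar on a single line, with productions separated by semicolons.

S -> c b | c A3 A2 | c; A3 -> c b | c A3 A2 | c | b a | c a; A2 -> b | c b | a | c A3 A2 | c | b a | c a

Unit pairs: A2 ⇒* {A3, S}; A3 ⇒* {S}.
For every A with A ⇒* B via unit rules, add B's non-unit alternatives to A; then delete every rule of the form X → Y.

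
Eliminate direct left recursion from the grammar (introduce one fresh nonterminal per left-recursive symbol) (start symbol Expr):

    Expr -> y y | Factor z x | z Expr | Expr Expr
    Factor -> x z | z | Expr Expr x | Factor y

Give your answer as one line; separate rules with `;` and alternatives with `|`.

Expr -> y y Expr1 | Factor z x Expr1 | z Expr Expr1; Factor -> x z Factor1 | z Factor1 | Expr Expr x Factor1; Expr1 -> Expr Expr1 | ε; Factor1 -> y Factor1 | ε

Expr, Factor are directly left-recursive.
For Expr: α = {Expr}, β = {y y, Factor z x, z Expr}. Rewrite as Expr → β Expr1 and Expr1 → α Expr1 | ε.
For Factor: α = {y}, β = {x z, z, Expr Expr x}. Rewrite as Factor → β Factor1 and Factor1 → α Factor1 | ε.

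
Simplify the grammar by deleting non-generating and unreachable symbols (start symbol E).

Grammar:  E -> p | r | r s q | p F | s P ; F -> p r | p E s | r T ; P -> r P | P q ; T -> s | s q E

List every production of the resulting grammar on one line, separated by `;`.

E -> p | r | r s q | p F; F -> p r | p E s | r T; T -> s | s q E

Generating nonterminals: {E, F, T}.
Reachable from E after that: {E, F, T}.
Removed useless symbols: {P} and every production mentioning them.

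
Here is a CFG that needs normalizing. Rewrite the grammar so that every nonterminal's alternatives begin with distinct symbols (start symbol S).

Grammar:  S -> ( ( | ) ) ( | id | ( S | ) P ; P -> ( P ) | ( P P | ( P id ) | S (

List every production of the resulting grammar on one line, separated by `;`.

S -> id | ( S' | ) S''; P -> S ( | ( P P'; S' -> ( | S; S'' -> ) ( | P; P' -> ) | P | id )

S has alternatives sharing prefix '(': factor to S → ( S' with S' → ( | S.
S has alternatives sharing prefix ')': factor to S → ) S'' with S'' → ) ( | P.
P has alternatives sharing prefix '( P': factor to P → ( P P' with P' → ) | P | id ).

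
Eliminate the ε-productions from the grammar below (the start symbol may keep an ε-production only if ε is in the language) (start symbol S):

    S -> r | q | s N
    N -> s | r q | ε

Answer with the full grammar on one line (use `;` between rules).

S -> r | q | s N | s; N -> s | r q

Nullable nonterminals: {N}.
ε ∉ L(G), so no ε-production is kept.
Add the nullable-subset variants: S → s N gives s N | s.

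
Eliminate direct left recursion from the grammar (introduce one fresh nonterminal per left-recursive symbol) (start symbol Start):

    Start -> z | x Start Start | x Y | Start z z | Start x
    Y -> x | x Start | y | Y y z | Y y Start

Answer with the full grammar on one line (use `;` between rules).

Start, Y are directly left-recursive.
For Start: α = {z z, x}, β = {z, x Start Start, x Y}. Rewrite as Start → β Start1 and Start1 → α Start1 | ε.
For Y: α = {y z, y Start}, β = {x, x Start, y}. Rewrite as Y → β Y1 and Y1 → α Y1 | ε.

Start -> z Start1 | x Start Start Start1 | x Y Start1; Y -> x Y1 | x Start Y1 | y Y1; Start1 -> z z Start1 | x Start1 | epsilon; Y1 -> y z Y1 | y Start Y1 | epsilon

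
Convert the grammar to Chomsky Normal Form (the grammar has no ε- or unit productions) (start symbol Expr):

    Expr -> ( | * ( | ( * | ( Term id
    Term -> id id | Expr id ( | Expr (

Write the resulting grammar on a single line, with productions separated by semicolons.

Expr -> ( | X1 X2 | X2 X1 | X2 Y1; Term -> X3 X3 | Expr Y2 | Expr X2; X1 -> *; X2 -> (; X3 -> id; Y1 -> Term X3; Y2 -> X3 X2

Introduce a nonterminal for each terminal appearing in a rule of length ≥ 2: X1 → *, X2 → (, X3 → id.
Binarize each right-hand side of length ≥ 3 by chaining fresh nonterminals (Y1, Y2, …): affected rules were Expr → X2 Term X3; Term → Expr X3 X2.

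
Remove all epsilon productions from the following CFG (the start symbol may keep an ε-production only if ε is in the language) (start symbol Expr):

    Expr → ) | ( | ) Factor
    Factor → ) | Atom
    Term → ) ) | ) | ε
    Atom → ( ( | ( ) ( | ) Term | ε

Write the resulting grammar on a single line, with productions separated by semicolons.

Nullable set = {Atom, Factor, Term}.
ε ∉ L(G), so no ε-production is kept.
Add the nullable-subset variants: Atom → ) Term gives ) Term | ).

Expr → ) | ( | ) Factor; Factor → ) | Atom; Term → ) ) | ); Atom → ( ( | ( ) ( | ) Term | )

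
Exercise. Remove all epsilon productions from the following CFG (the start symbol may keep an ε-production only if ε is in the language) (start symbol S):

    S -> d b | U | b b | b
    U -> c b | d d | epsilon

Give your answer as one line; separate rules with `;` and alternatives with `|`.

S -> d b | U | b b | b | epsilon; U -> c b | d d

Nullable nonterminals: {S, U}.
ε ∈ L(G) since S is nullable, so keep S → ε.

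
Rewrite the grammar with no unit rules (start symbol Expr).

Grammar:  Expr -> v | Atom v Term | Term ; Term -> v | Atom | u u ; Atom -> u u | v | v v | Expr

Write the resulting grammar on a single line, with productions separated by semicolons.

Unit pairs: Atom ⇒* {Expr, Term}; Expr ⇒* {Atom, Term}; Term ⇒* {Atom, Expr}.
For each unit pair (A, B), copy every non-unit production of B to A, then drop all unit productions.

Expr -> v | u u | v v | Atom v Term; Term -> v | u u | v v | Atom v Term; Atom -> v | u u | v v | Atom v Term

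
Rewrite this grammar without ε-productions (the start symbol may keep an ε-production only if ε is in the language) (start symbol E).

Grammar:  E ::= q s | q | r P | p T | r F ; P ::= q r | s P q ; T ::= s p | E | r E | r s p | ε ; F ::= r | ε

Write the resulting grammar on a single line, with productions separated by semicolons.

Nullable nonterminals: {F, T}.
ε ∉ L(G), so no ε-production is kept.
Expand every rule over subsets of its nullable positions: E → p T gives p T | p. E → r F gives r F | r.

E ::= q s | q | r P | p T | p | r F | r; P ::= q r | s P q; T ::= s p | E | r E | r s p; F ::= r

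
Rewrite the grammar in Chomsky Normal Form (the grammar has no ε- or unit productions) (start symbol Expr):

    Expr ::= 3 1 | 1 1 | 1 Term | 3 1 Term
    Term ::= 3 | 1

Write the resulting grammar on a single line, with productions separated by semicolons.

Expr ::= X1 X2 | X2 X2 | X2 Term | X1 Y1; Term ::= 3 | 1; X1 ::= 3; X2 ::= 1; Y1 ::= X2 Term

Introduce a nonterminal for each terminal appearing in a rule of length ≥ 2: X1 → 3, X2 → 1.
Binarize each right-hand side of length ≥ 3 by chaining fresh nonterminals (Y1, Y2, …): affected rules were Expr → X1 X2 Term.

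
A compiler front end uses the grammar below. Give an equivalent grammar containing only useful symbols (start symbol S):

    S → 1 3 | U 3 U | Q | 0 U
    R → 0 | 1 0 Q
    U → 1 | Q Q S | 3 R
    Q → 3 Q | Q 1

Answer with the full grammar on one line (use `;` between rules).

Generating nonterminals: {R, S, U}.
Reachable from S after that: {R, S, U}.
Removed useless symbols: {Q} and every production mentioning them.

S → 1 3 | U 3 U | 0 U; R → 0; U → 1 | 3 R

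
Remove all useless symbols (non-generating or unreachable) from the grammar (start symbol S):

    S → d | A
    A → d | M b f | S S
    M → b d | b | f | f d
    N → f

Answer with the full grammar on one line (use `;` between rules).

S → d | A; A → d | M b f | S S; M → b d | b | f | f d

Generating nonterminals: {A, M, N, S}.
Reachable from S after that: {A, M, S}.
Removed useless symbols: {N} and every production mentioning them.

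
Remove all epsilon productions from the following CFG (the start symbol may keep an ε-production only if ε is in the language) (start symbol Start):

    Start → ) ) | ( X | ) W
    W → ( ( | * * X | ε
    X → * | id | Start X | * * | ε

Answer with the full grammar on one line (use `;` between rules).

Start → ) ) | ( X | ( | ) W | ); W → ( ( | * * X | * *; X → * | id | Start X | Start | * *

The nullable symbols are {W, X}.
ε ∉ L(G), so no ε-production is kept.
Expand every rule over subsets of its nullable positions: Start → ( X gives ( X | (. Start → ) W gives ) W | ). W → * * X gives * * X | * *. X → Start X gives Start X | Start.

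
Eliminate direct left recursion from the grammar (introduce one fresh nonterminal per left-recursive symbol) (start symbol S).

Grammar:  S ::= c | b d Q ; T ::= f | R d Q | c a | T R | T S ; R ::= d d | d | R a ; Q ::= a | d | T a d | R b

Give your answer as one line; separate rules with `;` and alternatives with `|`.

S ::= c | b d Q; T ::= f T' | R d Q T' | c a T'; R ::= d d R' | d R'; Q ::= a | d | T a d | R b; T' ::= R T' | S T' | ε; R' ::= a R' | ε

T, R are directly left-recursive.
For T: α = {R, S}, β = {f, R d Q, c a}. Rewrite as T → β T' and T' → α T' | ε.
For R: α = {a}, β = {d d, d}. Rewrite as R → β R' and R' → α R' | ε.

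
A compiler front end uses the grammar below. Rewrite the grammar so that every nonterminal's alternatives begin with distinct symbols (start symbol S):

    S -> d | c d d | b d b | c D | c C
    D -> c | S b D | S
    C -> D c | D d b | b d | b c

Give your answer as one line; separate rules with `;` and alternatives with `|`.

S has alternatives sharing prefix 'c': factor to S → c S' with S' → d d | D | C.
D has alternatives sharing prefix 'S': factor to D → S D' with D' → b D | ε.
C has alternatives sharing prefix 'D': factor to C → D C' with C' → c | d b.
C has alternatives sharing prefix 'b': factor to C → b C'' with C'' → d | c.

S -> d | b d b | c S'; D -> c | S D'; C -> D C' | b C''; S' -> d d | D | C; D' -> b D | ε; C' -> c | d b; C'' -> d | c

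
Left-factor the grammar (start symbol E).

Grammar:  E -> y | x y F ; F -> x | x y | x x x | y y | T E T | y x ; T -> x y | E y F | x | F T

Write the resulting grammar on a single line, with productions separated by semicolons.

F has alternatives sharing prefix 'x': factor to F → x F' with F' → ε | y | x x.
F has alternatives sharing prefix 'y': factor to F → y F'' with F'' → y | x.
T has alternatives sharing prefix 'x': factor to T → x T' with T' → y | ε.

E -> y | x y F; F -> T E T | x F' | y F''; T -> E y F | F T | x T'; F' -> ε | y | x x; F'' -> y | x; T' -> y | ε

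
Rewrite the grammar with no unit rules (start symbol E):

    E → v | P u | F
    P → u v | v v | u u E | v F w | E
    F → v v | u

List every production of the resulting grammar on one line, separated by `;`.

Unit pairs: E ⇒* {F}; P ⇒* {E, F}.
For every A with A ⇒* B via unit rules, add B's non-unit alternatives to A; then delete every rule of the form X → Y.

E → v | P u | v v | u; P → v | P u | u v | v v | u u E | v F w | u; F → v v | u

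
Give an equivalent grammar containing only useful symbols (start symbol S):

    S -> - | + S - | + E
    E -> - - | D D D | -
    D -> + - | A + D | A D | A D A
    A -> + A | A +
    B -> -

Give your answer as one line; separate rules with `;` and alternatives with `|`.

Generating nonterminals: {B, D, E, S}.
Reachable from S after that: {D, E, S}.
Removed useless symbols: {A, B} and every production mentioning them.

S -> - | + S - | + E; E -> - - | D D D | -; D -> + -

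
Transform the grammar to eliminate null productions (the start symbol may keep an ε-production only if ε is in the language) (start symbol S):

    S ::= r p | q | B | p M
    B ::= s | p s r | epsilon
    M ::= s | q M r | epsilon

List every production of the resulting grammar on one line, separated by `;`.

S ::= r p | q | B | p M | p | ε; B ::= s | p s r; M ::= s | q M r | q r

The nullable symbols are {B, M, S}.
ε ∈ L(G) since S is nullable, so keep S → ε.
Add the nullable-subset variants: S → p M gives p M | p. M → q M r gives q M r | q r.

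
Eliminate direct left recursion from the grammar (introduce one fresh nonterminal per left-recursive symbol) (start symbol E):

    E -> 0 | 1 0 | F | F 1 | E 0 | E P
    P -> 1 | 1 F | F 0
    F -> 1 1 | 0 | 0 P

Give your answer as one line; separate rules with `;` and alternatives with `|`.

Directly left-recursive nonterminal: E.
For E: α = {0, P}, β = {0, 1 0, F, F 1}. Rewrite as E → β E' and E' → α E' | ε.

E -> 0 E' | 1 0 E' | F E' | F 1 E'; P -> 1 | 1 F | F 0; F -> 1 1 | 0 | 0 P; E' -> 0 E' | P E' | ε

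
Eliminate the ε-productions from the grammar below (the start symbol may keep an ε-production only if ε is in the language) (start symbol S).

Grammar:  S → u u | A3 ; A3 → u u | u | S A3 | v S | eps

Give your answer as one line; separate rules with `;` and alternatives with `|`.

The nullable symbols are {A3, S}.
ε ∈ L(G) since S is nullable, so keep S → ε.
For each production, add variants omitting each subset of nullable occurrences: A3 → S A3 gives S A3 | S. A3 → v S gives v S | v.

S → u u | A3 | eps; A3 → u u | u | S A3 | S | v S | v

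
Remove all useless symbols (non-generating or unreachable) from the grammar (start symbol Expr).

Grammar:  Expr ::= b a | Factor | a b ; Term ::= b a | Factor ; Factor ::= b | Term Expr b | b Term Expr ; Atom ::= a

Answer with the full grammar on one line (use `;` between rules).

Expr ::= b a | Factor | a b; Term ::= b a | Factor; Factor ::= b | Term Expr b | b Term Expr

Generating nonterminals: {Atom, Expr, Factor, Term}.
Reachable from Expr after that: {Expr, Factor, Term}.
Removed useless symbols: {Atom} and every production mentioning them.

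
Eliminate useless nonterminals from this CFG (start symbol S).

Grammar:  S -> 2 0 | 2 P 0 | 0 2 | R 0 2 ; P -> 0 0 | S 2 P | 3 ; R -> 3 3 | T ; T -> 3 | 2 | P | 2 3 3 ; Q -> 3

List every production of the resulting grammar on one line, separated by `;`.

S -> 2 0 | 2 P 0 | 0 2 | R 0 2; P -> 0 0 | S 2 P | 3; R -> 3 3 | T; T -> 3 | 2 | P | 2 3 3

Generating nonterminals: {P, Q, R, S, T}.
Reachable from S after that: {P, R, S, T}.
Removed useless symbols: {Q} and every production mentioning them.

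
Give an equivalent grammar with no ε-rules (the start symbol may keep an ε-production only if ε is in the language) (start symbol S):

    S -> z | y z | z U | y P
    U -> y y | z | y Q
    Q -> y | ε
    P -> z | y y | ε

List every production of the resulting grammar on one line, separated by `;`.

S -> z | y z | z U | y P | y; U -> y y | z | y Q | y; Q -> y; P -> z | y y

The nullable symbols are {P, Q}.
ε ∉ L(G), so no ε-production is kept.
Expand every rule over subsets of its nullable positions: S → y P gives y P | y. U → y Q gives y Q | y.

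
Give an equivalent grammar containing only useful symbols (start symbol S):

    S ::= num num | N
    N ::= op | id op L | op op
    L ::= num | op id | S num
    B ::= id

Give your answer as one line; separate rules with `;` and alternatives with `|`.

S ::= num num | N; N ::= op | id op L | op op; L ::= num | op id | S num

Generating nonterminals: {B, L, N, S}.
Reachable from S after that: {L, N, S}.
Removed useless symbols: {B} and every production mentioning them.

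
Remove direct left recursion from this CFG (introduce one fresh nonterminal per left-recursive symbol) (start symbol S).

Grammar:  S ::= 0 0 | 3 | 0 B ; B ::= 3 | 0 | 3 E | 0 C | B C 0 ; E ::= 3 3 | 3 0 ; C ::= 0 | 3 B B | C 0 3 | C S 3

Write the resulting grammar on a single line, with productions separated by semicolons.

S ::= 0 0 | 3 | 0 B; B ::= 3 B' | 0 B' | 3 E B' | 0 C B'; E ::= 3 3 | 3 0; C ::= 0 C' | 3 B B C'; B' ::= C 0 B' | ε; C' ::= 0 3 C' | S 3 C' | ε

Directly left-recursive nonterminals: B, C.
For B: α = {C 0}, β = {3, 0, 3 E, 0 C}. Rewrite as B → β B' and B' → α B' | ε.
For C: α = {0 3, S 3}, β = {0, 3 B B}. Rewrite as C → β C' and C' → α C' | ε.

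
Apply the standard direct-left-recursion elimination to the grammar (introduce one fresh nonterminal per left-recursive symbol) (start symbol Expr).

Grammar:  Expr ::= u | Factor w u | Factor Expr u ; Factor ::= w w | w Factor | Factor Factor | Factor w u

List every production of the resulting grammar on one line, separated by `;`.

Directly left-recursive nonterminal: Factor.
For Factor: α = {Factor, w u}, β = {w w, w Factor}. Rewrite as Factor → β Factor1 and Factor1 → α Factor1 | ε.

Expr ::= u | Factor w u | Factor Expr u; Factor ::= w w Factor1 | w Factor Factor1; Factor1 ::= Factor Factor1 | w u Factor1 | eps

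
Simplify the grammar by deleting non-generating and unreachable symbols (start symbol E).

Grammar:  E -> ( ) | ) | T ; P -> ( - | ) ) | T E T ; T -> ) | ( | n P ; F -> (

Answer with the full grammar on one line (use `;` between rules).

E -> ( ) | ) | T; P -> ( - | ) ) | T E T; T -> ) | ( | n P

Generating nonterminals: {E, F, P, T}.
Reachable from E after that: {E, P, T}.
Removed useless symbols: {F} and every production mentioning them.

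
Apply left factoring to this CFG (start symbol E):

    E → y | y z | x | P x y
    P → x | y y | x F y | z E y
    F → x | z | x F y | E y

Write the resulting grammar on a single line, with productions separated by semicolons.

E → x | P x y | y E'; P → y y | z E y | x P'; F → z | E y | x F'; E' → ε | z; P' → ε | F y; F' → ε | F y

E has alternatives sharing prefix 'y': factor to E → y E' with E' → ε | z.
P has alternatives sharing prefix 'x': factor to P → x P' with P' → ε | F y.
F has alternatives sharing prefix 'x': factor to F → x F' with F' → ε | F y.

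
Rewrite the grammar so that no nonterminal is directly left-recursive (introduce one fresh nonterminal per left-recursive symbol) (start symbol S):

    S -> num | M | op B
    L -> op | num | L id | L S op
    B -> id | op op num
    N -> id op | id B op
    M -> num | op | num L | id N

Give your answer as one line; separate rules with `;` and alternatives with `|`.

S -> num | M | op B; L -> op L' | num L'; B -> id | op op num; N -> id op | id B op; M -> num | op | num L | id N; L' -> id L' | S op L' | ε

Left recursion appears on L.
For L: α = {id, S op}, β = {op, num}. Rewrite as L → β L' and L' → α L' | ε.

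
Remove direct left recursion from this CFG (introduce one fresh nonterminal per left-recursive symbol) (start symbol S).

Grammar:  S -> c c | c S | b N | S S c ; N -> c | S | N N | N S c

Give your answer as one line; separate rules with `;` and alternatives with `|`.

S, N are directly left-recursive.
For S: α = {S c}, β = {c c, c S, b N}. Rewrite as S → β S' and S' → α S' | ε.
For N: α = {N, S c}, β = {c, S}. Rewrite as N → β N' and N' → α N' | ε.

S -> c c S' | c S S' | b N S'; N -> c N' | S N'; S' -> S c S' | ε; N' -> N N' | S c N' | ε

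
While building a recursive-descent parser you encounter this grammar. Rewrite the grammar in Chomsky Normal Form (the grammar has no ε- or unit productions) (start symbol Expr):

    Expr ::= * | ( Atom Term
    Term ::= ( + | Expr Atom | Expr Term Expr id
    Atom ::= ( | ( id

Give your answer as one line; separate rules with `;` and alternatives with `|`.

Introduce a nonterminal for each terminal appearing in a rule of length ≥ 2: X1 → (, X2 → +, X3 → id.
Binarize each right-hand side of length ≥ 3 by chaining fresh nonterminals (Y1, Y2, …): affected rules were Expr → X1 Atom Term; Term → Expr Term Expr X3.

Expr ::= * | X1 Y1; Term ::= X1 X2 | Expr Atom | Expr Y2; Atom ::= ( | X1 X3; X1 ::= (; X2 ::= +; X3 ::= id; Y1 ::= Atom Term; Y2 ::= Term Y3; Y3 ::= Expr X3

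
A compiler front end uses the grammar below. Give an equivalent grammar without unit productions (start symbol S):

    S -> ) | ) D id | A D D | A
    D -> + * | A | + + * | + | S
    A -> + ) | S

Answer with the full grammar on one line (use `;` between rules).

Unit pairs: A ⇒* {S}; D ⇒* {A, S}; S ⇒* {A}.
Replace each nonterminal's rules with the union of the non-unit rules of every nonterminal it unit-derives.

S -> ) | ) D id | A D D | + ); D -> ) | ) D id | A D D | + * | + + * | + | + ); A -> ) | ) D id | A D D | + )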